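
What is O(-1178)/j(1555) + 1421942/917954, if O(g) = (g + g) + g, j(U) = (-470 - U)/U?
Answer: 168245876851/61961895 ≈ 2715.3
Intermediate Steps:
j(U) = (-470 - U)/U
O(g) = 3*g (O(g) = 2*g + g = 3*g)
O(-1178)/j(1555) + 1421942/917954 = (3*(-1178))/(((-470 - 1*1555)/1555)) + 1421942/917954 = -3534*1555/(-470 - 1555) + 1421942*(1/917954) = -3534/((1/1555)*(-2025)) + 710971/458977 = -3534/(-405/311) + 710971/458977 = -3534*(-311/405) + 710971/458977 = 366358/135 + 710971/458977 = 168245876851/61961895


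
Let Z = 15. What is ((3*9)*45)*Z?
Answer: 18225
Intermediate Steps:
((3*9)*45)*Z = ((3*9)*45)*15 = (27*45)*15 = 1215*15 = 18225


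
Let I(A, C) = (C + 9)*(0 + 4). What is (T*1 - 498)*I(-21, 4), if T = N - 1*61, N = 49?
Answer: -26520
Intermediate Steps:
I(A, C) = 36 + 4*C (I(A, C) = (9 + C)*4 = 36 + 4*C)
T = -12 (T = 49 - 1*61 = 49 - 61 = -12)
(T*1 - 498)*I(-21, 4) = (-12*1 - 498)*(36 + 4*4) = (-12 - 498)*(36 + 16) = -510*52 = -26520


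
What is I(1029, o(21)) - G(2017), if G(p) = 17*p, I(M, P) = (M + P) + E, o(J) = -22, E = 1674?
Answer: -31608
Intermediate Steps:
I(M, P) = 1674 + M + P (I(M, P) = (M + P) + 1674 = 1674 + M + P)
I(1029, o(21)) - G(2017) = (1674 + 1029 - 22) - 17*2017 = 2681 - 1*34289 = 2681 - 34289 = -31608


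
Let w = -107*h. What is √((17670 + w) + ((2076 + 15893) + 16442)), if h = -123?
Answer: √65242 ≈ 255.43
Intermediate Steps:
w = 13161 (w = -107*(-123) = 13161)
√((17670 + w) + ((2076 + 15893) + 16442)) = √((17670 + 13161) + ((2076 + 15893) + 16442)) = √(30831 + (17969 + 16442)) = √(30831 + 34411) = √65242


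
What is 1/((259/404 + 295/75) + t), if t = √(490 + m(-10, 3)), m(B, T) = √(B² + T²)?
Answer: 1/(27721/6060 + √(490 + √109)) ≈ 0.037113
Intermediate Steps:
t = √(490 + √109) (t = √(490 + √((-10)² + 3²)) = √(490 + √(100 + 9)) = √(490 + √109) ≈ 22.371)
1/((259/404 + 295/75) + t) = 1/((259/404 + 295/75) + √(490 + √109)) = 1/((259*(1/404) + 295*(1/75)) + √(490 + √109)) = 1/((259/404 + 59/15) + √(490 + √109)) = 1/(27721/6060 + √(490 + √109))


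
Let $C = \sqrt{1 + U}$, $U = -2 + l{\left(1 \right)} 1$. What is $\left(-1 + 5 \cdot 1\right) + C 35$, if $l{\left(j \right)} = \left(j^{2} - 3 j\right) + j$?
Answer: $4 + 35 i \sqrt{2} \approx 4.0 + 49.497 i$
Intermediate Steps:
$l{\left(j \right)} = j^{2} - 2 j$
$U = -3$ ($U = -2 + 1 \left(-2 + 1\right) 1 = -2 + 1 \left(-1\right) 1 = -2 - 1 = -3$)
$C = i \sqrt{2}$ ($C = \sqrt{1 - 3} = \sqrt{-2} = i \sqrt{2} \approx 1.4142 i$)
$\left(-1 + 5 \cdot 1\right) + C 35 = \left(-1 + 5 \cdot 1\right) + i \sqrt{2} \cdot 35 = \left(-1 + 5\right) + 35 i \sqrt{2} = 4 + 35 i \sqrt{2}$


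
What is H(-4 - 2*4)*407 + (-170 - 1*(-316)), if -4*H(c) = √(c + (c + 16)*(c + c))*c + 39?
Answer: -15289/4 + 7326*I*√3 ≈ -3822.3 + 12689.0*I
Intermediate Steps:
H(c) = -39/4 - c*√(c + 2*c*(16 + c))/4 (H(c) = -(√(c + (c + 16)*(c + c))*c + 39)/4 = -(√(c + (16 + c)*(2*c))*c + 39)/4 = -(√(c + 2*c*(16 + c))*c + 39)/4 = -(c*√(c + 2*c*(16 + c)) + 39)/4 = -(39 + c*√(c + 2*c*(16 + c)))/4 = -39/4 - c*√(c + 2*c*(16 + c))/4)
H(-4 - 2*4)*407 + (-170 - 1*(-316)) = (-39/4 - (-4 - 2*4)*√((-4 - 2*4)*(33 + 2*(-4 - 2*4)))/4)*407 + (-170 - 1*(-316)) = (-39/4 - (-4 - 8)*√((-4 - 8)*(33 + 2*(-4 - 8)))/4)*407 + (-170 + 316) = (-39/4 - ¼*(-12)*√(-12*(33 + 2*(-12))))*407 + 146 = (-39/4 - ¼*(-12)*√(-12*(33 - 24)))*407 + 146 = (-39/4 - ¼*(-12)*√(-12*9))*407 + 146 = (-39/4 - ¼*(-12)*√(-108))*407 + 146 = (-39/4 - ¼*(-12)*6*I*√3)*407 + 146 = (-39/4 + 18*I*√3)*407 + 146 = (-15873/4 + 7326*I*√3) + 146 = -15289/4 + 7326*I*√3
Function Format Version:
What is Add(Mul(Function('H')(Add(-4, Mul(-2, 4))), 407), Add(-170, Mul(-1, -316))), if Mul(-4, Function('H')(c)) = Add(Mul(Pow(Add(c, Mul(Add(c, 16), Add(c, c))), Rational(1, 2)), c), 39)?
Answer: Add(Rational(-15289, 4), Mul(7326, I, Pow(3, Rational(1, 2)))) ≈ Add(-3822.3, Mul(12689., I))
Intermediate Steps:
Function('H')(c) = Add(Rational(-39, 4), Mul(Rational(-1, 4), c, Pow(Add(c, Mul(2, c, Add(16, c))), Rational(1, 2)))) (Function('H')(c) = Mul(Rational(-1, 4), Add(Mul(Pow(Add(c, Mul(Add(c, 16), Add(c, c))), Rational(1, 2)), c), 39)) = Mul(Rational(-1, 4), Add(Mul(Pow(Add(c, Mul(Add(16, c), Mul(2, c))), Rational(1, 2)), c), 39)) = Mul(Rational(-1, 4), Add(Mul(Pow(Add(c, Mul(2, c, Add(16, c))), Rational(1, 2)), c), 39)) = Mul(Rational(-1, 4), Add(Mul(c, Pow(Add(c, Mul(2, c, Add(16, c))), Rational(1, 2))), 39)) = Mul(Rational(-1, 4), Add(39, Mul(c, Pow(Add(c, Mul(2, c, Add(16, c))), Rational(1, 2))))) = Add(Rational(-39, 4), Mul(Rational(-1, 4), c, Pow(Add(c, Mul(2, c, Add(16, c))), Rational(1, 2)))))
Add(Mul(Function('H')(Add(-4, Mul(-2, 4))), 407), Add(-170, Mul(-1, -316))) = Add(Mul(Add(Rational(-39, 4), Mul(Rational(-1, 4), Add(-4, Mul(-2, 4)), Pow(Mul(Add(-4, Mul(-2, 4)), Add(33, Mul(2, Add(-4, Mul(-2, 4))))), Rational(1, 2)))), 407), Add(-170, Mul(-1, -316))) = Add(Mul(Add(Rational(-39, 4), Mul(Rational(-1, 4), Add(-4, -8), Pow(Mul(Add(-4, -8), Add(33, Mul(2, Add(-4, -8)))), Rational(1, 2)))), 407), Add(-170, 316)) = Add(Mul(Add(Rational(-39, 4), Mul(Rational(-1, 4), -12, Pow(Mul(-12, Add(33, Mul(2, -12))), Rational(1, 2)))), 407), 146) = Add(Mul(Add(Rational(-39, 4), Mul(Rational(-1, 4), -12, Pow(Mul(-12, Add(33, -24)), Rational(1, 2)))), 407), 146) = Add(Mul(Add(Rational(-39, 4), Mul(Rational(-1, 4), -12, Pow(Mul(-12, 9), Rational(1, 2)))), 407), 146) = Add(Mul(Add(Rational(-39, 4), Mul(Rational(-1, 4), -12, Pow(-108, Rational(1, 2)))), 407), 146) = Add(Mul(Add(Rational(-39, 4), Mul(Rational(-1, 4), -12, Mul(6, I, Pow(3, Rational(1, 2))))), 407), 146) = Add(Mul(Add(Rational(-39, 4), Mul(18, I, Pow(3, Rational(1, 2)))), 407), 146) = Add(Add(Rational(-15873, 4), Mul(7326, I, Pow(3, Rational(1, 2)))), 146) = Add(Rational(-15289, 4), Mul(7326, I, Pow(3, Rational(1, 2))))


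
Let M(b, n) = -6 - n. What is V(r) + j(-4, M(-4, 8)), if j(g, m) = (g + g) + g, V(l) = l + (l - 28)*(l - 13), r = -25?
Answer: 1977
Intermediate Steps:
V(l) = l + (-28 + l)*(-13 + l)
j(g, m) = 3*g (j(g, m) = 2*g + g = 3*g)
V(r) + j(-4, M(-4, 8)) = (364 + (-25)² - 40*(-25)) + 3*(-4) = (364 + 625 + 1000) - 12 = 1989 - 12 = 1977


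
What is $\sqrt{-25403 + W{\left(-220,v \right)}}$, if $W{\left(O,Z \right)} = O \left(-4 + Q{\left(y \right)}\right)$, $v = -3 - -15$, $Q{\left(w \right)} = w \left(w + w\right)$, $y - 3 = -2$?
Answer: $i \sqrt{24963} \approx 158.0 i$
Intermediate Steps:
$y = 1$ ($y = 3 - 2 = 1$)
$Q{\left(w \right)} = 2 w^{2}$ ($Q{\left(w \right)} = w 2 w = 2 w^{2}$)
$v = 12$ ($v = -3 + 15 = 12$)
$W{\left(O,Z \right)} = - 2 O$ ($W{\left(O,Z \right)} = O \left(-4 + 2 \cdot 1^{2}\right) = O \left(-4 + 2 \cdot 1\right) = O \left(-4 + 2\right) = O \left(-2\right) = - 2 O$)
$\sqrt{-25403 + W{\left(-220,v \right)}} = \sqrt{-25403 - -440} = \sqrt{-25403 + 440} = \sqrt{-24963} = i \sqrt{24963}$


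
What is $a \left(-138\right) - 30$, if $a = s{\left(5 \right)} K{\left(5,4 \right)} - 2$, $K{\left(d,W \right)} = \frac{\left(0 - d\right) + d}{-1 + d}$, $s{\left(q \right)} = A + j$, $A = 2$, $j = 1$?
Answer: $246$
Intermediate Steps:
$s{\left(q \right)} = 3$ ($s{\left(q \right)} = 2 + 1 = 3$)
$K{\left(d,W \right)} = 0$ ($K{\left(d,W \right)} = \frac{- d + d}{-1 + d} = \frac{0}{-1 + d} = 0$)
$a = -2$ ($a = 3 \cdot 0 - 2 = 0 - 2 = -2$)
$a \left(-138\right) - 30 = \left(-2\right) \left(-138\right) - 30 = 276 - 30 = 246$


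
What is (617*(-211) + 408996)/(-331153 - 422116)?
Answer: -278809/753269 ≈ -0.37013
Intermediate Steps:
(617*(-211) + 408996)/(-331153 - 422116) = (-130187 + 408996)/(-753269) = 278809*(-1/753269) = -278809/753269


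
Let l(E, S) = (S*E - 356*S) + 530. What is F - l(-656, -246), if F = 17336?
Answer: -232146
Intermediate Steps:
l(E, S) = 530 - 356*S + E*S (l(E, S) = (E*S - 356*S) + 530 = (-356*S + E*S) + 530 = 530 - 356*S + E*S)
F - l(-656, -246) = 17336 - (530 - 356*(-246) - 656*(-246)) = 17336 - (530 + 87576 + 161376) = 17336 - 1*249482 = 17336 - 249482 = -232146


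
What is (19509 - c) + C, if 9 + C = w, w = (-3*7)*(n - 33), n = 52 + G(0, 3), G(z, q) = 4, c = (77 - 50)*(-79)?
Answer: 21150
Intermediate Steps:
c = -2133 (c = 27*(-79) = -2133)
n = 56 (n = 52 + 4 = 56)
w = -483 (w = (-3*7)*(56 - 33) = -21*23 = -483)
C = -492 (C = -9 - 483 = -492)
(19509 - c) + C = (19509 - 1*(-2133)) - 492 = (19509 + 2133) - 492 = 21642 - 492 = 21150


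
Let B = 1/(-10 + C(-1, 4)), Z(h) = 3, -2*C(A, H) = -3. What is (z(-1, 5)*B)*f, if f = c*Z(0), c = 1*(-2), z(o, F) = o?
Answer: -12/17 ≈ -0.70588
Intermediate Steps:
C(A, H) = 3/2 (C(A, H) = -½*(-3) = 3/2)
c = -2
B = -2/17 (B = 1/(-10 + 3/2) = 1/(-17/2) = -2/17 ≈ -0.11765)
f = -6 (f = -2*3 = -6)
(z(-1, 5)*B)*f = -1*(-2/17)*(-6) = (2/17)*(-6) = -12/17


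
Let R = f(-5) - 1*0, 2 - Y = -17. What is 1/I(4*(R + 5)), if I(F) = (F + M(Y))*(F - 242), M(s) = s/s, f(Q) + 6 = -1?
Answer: 1/1750 ≈ 0.00057143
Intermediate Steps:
Y = 19 (Y = 2 - 1*(-17) = 2 + 17 = 19)
f(Q) = -7 (f(Q) = -6 - 1 = -7)
M(s) = 1
R = -7 (R = -7 - 1*0 = -7 + 0 = -7)
I(F) = (1 + F)*(-242 + F) (I(F) = (F + 1)*(F - 242) = (1 + F)*(-242 + F))
1/I(4*(R + 5)) = 1/(-242 + (4*(-7 + 5))² - 964*(-7 + 5)) = 1/(-242 + (4*(-2))² - 964*(-2)) = 1/(-242 + (-8)² - 241*(-8)) = 1/(-242 + 64 + 1928) = 1/1750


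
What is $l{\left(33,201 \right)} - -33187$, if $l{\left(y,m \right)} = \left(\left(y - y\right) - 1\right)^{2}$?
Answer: $33188$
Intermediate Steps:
$l{\left(y,m \right)} = 1$ ($l{\left(y,m \right)} = \left(0 - 1\right)^{2} = \left(-1\right)^{2} = 1$)
$l{\left(33,201 \right)} - -33187 = 1 - -33187 = 1 + 33187 = 33188$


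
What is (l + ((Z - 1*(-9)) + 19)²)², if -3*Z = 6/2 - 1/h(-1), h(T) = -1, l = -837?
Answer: 1283689/81 ≈ 15848.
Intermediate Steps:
Z = -4/3 (Z = -(6/2 - 1/(-1))/3 = -(6*(½) - 1*(-1))/3 = -(3 + 1)/3 = -⅓*4 = -4/3 ≈ -1.3333)
(l + ((Z - 1*(-9)) + 19)²)² = (-837 + ((-4/3 - 1*(-9)) + 19)²)² = (-837 + ((-4/3 + 9) + 19)²)² = (-837 + (23/3 + 19)²)² = (-837 + (80/3)²)² = (-837 + 6400/9)² = (-1133/9)² = 1283689/81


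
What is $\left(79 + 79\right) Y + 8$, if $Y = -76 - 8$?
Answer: $-13264$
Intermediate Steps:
$Y = -84$ ($Y = -76 - 8 = -84$)
$\left(79 + 79\right) Y + 8 = \left(79 + 79\right) \left(-84\right) + 8 = 158 \left(-84\right) + 8 = -13272 + 8 = -13264$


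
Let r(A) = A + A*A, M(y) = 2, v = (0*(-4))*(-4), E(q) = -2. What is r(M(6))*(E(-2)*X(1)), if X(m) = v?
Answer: 0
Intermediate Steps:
v = 0 (v = 0*(-4) = 0)
X(m) = 0
r(A) = A + A²
r(M(6))*(E(-2)*X(1)) = (2*(1 + 2))*(-2*0) = (2*3)*0 = 6*0 = 0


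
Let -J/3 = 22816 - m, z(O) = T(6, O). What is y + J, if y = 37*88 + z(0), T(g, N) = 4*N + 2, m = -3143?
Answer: -74619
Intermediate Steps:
T(g, N) = 2 + 4*N
z(O) = 2 + 4*O
J = -77877 (J = -3*(22816 - 1*(-3143)) = -3*(22816 + 3143) = -3*25959 = -77877)
y = 3258 (y = 37*88 + (2 + 4*0) = 3256 + (2 + 0) = 3256 + 2 = 3258)
y + J = 3258 - 77877 = -74619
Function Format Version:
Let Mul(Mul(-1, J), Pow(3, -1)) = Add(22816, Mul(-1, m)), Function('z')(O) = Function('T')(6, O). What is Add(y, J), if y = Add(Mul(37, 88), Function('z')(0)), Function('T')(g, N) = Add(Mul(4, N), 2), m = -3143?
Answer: -74619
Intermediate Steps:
Function('T')(g, N) = Add(2, Mul(4, N))
Function('z')(O) = Add(2, Mul(4, O))
J = -77877 (J = Mul(-3, Add(22816, Mul(-1, -3143))) = Mul(-3, Add(22816, 3143)) = Mul(-3, 25959) = -77877)
y = 3258 (y = Add(Mul(37, 88), Add(2, Mul(4, 0))) = Add(3256, Add(2, 0)) = Add(3256, 2) = 3258)
Add(y, J) = Add(3258, -77877) = -74619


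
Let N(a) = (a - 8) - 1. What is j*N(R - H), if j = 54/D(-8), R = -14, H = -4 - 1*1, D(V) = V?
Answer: 243/2 ≈ 121.50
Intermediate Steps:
H = -5 (H = -4 - 1 = -5)
N(a) = -9 + a (N(a) = (-8 + a) - 1 = -9 + a)
j = -27/4 (j = 54/(-8) = 54*(-⅛) = -27/4 ≈ -6.7500)
j*N(R - H) = -27*(-9 + (-14 - 1*(-5)))/4 = -27*(-9 + (-14 + 5))/4 = -27*(-9 - 9)/4 = -27/4*(-18) = 243/2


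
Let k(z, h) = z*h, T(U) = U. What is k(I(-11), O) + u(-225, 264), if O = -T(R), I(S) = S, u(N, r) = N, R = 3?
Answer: -192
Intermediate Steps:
O = -3 (O = -1*3 = -3)
k(z, h) = h*z
k(I(-11), O) + u(-225, 264) = -3*(-11) - 225 = 33 - 225 = -192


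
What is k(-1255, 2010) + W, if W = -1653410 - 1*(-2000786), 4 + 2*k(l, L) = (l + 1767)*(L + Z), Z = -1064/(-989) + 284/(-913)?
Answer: 778466121174/902957 ≈ 8.6213e+5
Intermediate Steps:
Z = 690556/902957 (Z = -1064*(-1/989) + 284*(-1/913) = 1064/989 - 284/913 = 690556/902957 ≈ 0.76477)
k(l, L) = -2 + (1767 + l)*(690556/902957 + L)/2 (k(l, L) = -2 + ((l + 1767)*(L + 690556/902957))/2 = -2 + ((1767 + l)*(690556/902957 + L))/2 = -2 + (1767 + l)*(690556/902957 + L)/2)
W = 347376 (W = -1653410 + 2000786 = 347376)
k(-1255, 2010) + W = (608300312/902957 + (1767/2)*2010 + (345278/902957)*(-1255) + (½)*2010*(-1255)) + 347376 = (608300312/902957 + 1775835 - 433323890/902957 - 1261275) + 347376 = 464800530342/902957 + 347376 = 778466121174/902957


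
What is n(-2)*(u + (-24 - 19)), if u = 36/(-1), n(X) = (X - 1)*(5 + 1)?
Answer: 1422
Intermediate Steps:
n(X) = -6 + 6*X (n(X) = (-1 + X)*6 = -6 + 6*X)
u = -36 (u = 36*(-1) = -36)
n(-2)*(u + (-24 - 19)) = (-6 + 6*(-2))*(-36 + (-24 - 19)) = (-6 - 12)*(-36 - 43) = -18*(-79) = 1422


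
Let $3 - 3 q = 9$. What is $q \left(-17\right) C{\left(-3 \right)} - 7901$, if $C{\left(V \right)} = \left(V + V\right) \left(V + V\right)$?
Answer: $-6677$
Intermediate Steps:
$q = -2$ ($q = 1 - 3 = -2$)
$C{\left(V \right)} = 4 V^{2}$ ($C{\left(V \right)} = 2 V 2 V = 4 V^{2}$)
$q \left(-17\right) C{\left(-3 \right)} - 7901 = \left(-2\right) \left(-17\right) 4 \left(-3\right)^{2} - 7901 = 34 \cdot 4 \cdot 9 - 7901 = 34 \cdot 36 - 7901 = 1224 - 7901 = -6677$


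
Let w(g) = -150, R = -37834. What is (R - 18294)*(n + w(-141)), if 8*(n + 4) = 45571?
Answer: -311082424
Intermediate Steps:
n = 45539/8 (n = -4 + (⅛)*45571 = -4 + 45571/8 = 45539/8 ≈ 5692.4)
(R - 18294)*(n + w(-141)) = (-37834 - 18294)*(45539/8 - 150) = -56128*44339/8 = -311082424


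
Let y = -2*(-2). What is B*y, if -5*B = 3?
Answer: -12/5 ≈ -2.4000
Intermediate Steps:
y = 4
B = -⅗ (B = -⅕*3 = -⅗ ≈ -0.60000)
B*y = -⅗*4 = -12/5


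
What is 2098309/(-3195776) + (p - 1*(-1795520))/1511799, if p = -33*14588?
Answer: 1027398926125/4831370961024 ≈ 0.21265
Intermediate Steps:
p = -481404
2098309/(-3195776) + (p - 1*(-1795520))/1511799 = 2098309/(-3195776) + (-481404 - 1*(-1795520))/1511799 = 2098309*(-1/3195776) + (-481404 + 1795520)*(1/1511799) = -2098309/3195776 + 1314116*(1/1511799) = -2098309/3195776 + 1314116/1511799 = 1027398926125/4831370961024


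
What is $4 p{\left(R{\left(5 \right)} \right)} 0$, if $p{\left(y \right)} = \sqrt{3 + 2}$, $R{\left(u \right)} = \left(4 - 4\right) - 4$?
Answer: $0$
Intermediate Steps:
$R{\left(u \right)} = -4$ ($R{\left(u \right)} = 0 - 4 = -4$)
$p{\left(y \right)} = \sqrt{5}$
$4 p{\left(R{\left(5 \right)} \right)} 0 = 4 \sqrt{5} \cdot 0 = 0$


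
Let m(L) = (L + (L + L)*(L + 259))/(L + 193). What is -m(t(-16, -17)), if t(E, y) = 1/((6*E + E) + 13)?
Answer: 51379/1891494 ≈ 0.027163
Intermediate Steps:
t(E, y) = 1/(13 + 7*E) (t(E, y) = 1/(7*E + 13) = 1/(13 + 7*E))
m(L) = (L + 2*L*(259 + L))/(193 + L) (m(L) = (L + (2*L)*(259 + L))/(193 + L) = (L + 2*L*(259 + L))/(193 + L))
-m(t(-16, -17)) = -(519 + 2/(13 + 7*(-16)))/((13 + 7*(-16))*(193 + 1/(13 + 7*(-16)))) = -(519 + 2/(13 - 112))/((13 - 112)*(193 + 1/(13 - 112))) = -(519 + 2/(-99))/((-99)*(193 + 1/(-99))) = -(-1)*(519 + 2*(-1/99))/(99*(193 - 1/99)) = -(-1)*(519 - 2/99)/(99*19106/99) = -(-1)*99*51379/(99*19106*99) = -1*(-51379/1891494) = 51379/1891494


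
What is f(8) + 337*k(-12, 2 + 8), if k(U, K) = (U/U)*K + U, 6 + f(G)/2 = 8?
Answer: -670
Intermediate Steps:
f(G) = 4 (f(G) = -12 + 2*8 = -12 + 16 = 4)
k(U, K) = K + U (k(U, K) = 1*K + U = K + U)
f(8) + 337*k(-12, 2 + 8) = 4 + 337*((2 + 8) - 12) = 4 + 337*(10 - 12) = 4 + 337*(-2) = 4 - 674 = -670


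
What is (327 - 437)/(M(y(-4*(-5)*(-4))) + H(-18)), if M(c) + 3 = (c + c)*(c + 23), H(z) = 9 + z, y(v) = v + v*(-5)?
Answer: -55/109754 ≈ -0.00050112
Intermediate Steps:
y(v) = -4*v (y(v) = v - 5*v = -4*v)
M(c) = -3 + 2*c*(23 + c) (M(c) = -3 + (c + c)*(c + 23) = -3 + (2*c)*(23 + c) = -3 + 2*c*(23 + c))
(327 - 437)/(M(y(-4*(-5)*(-4))) + H(-18)) = (327 - 437)/((-3 + 2*(-4*(-4*(-5))*(-4))² + 46*(-4*(-4*(-5))*(-4))) + (9 - 18)) = -110/((-3 + 2*(-80*(-4))² + 46*(-80*(-4))) - 9) = -110/((-3 + 2*(-4*(-80))² + 46*(-4*(-80))) - 9) = -110/((-3 + 2*320² + 46*320) - 9) = -110/((-3 + 2*102400 + 14720) - 9) = -110/((-3 + 204800 + 14720) - 9) = -110/(219517 - 9) = -110/219508 = -110*1/219508 = -55/109754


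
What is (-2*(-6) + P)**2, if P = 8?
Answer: 400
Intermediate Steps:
(-2*(-6) + P)**2 = (-2*(-6) + 8)**2 = (12 + 8)**2 = 20**2 = 400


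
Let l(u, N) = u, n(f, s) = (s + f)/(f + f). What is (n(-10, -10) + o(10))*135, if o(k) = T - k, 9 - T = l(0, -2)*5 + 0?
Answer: 0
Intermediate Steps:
n(f, s) = (f + s)/(2*f) (n(f, s) = (f + s)/((2*f)) = (f + s)*(1/(2*f)) = (f + s)/(2*f))
T = 9 (T = 9 - (0*5 + 0) = 9 - (0 + 0) = 9 - 1*0 = 9 + 0 = 9)
o(k) = 9 - k
(n(-10, -10) + o(10))*135 = ((1/2)*(-10 - 10)/(-10) + (9 - 1*10))*135 = ((1/2)*(-1/10)*(-20) + (9 - 10))*135 = (1 - 1)*135 = 0*135 = 0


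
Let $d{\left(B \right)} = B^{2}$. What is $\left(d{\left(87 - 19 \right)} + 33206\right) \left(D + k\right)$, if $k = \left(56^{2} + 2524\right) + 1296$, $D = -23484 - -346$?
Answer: $-612165060$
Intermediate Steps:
$D = -23138$ ($D = -23484 + 346 = -23138$)
$k = 6956$ ($k = \left(3136 + 2524\right) + 1296 = 5660 + 1296 = 6956$)
$\left(d{\left(87 - 19 \right)} + 33206\right) \left(D + k\right) = \left(\left(87 - 19\right)^{2} + 33206\right) \left(-23138 + 6956\right) = \left(\left(87 - 19\right)^{2} + 33206\right) \left(-16182\right) = \left(68^{2} + 33206\right) \left(-16182\right) = \left(4624 + 33206\right) \left(-16182\right) = 37830 \left(-16182\right) = -612165060$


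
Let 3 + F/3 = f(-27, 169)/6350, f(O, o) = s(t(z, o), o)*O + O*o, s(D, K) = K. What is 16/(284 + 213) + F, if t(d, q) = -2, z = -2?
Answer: -20954408/1577975 ≈ -13.279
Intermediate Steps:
f(O, o) = 2*O*o (f(O, o) = o*O + O*o = O*o + O*o = 2*O*o)
F = -42264/3175 (F = -9 + 3*((2*(-27)*169)/6350) = -9 + 3*(-9126*1/6350) = -9 + 3*(-4563/3175) = -9 - 13689/3175 = -42264/3175 ≈ -13.311)
16/(284 + 213) + F = 16/(284 + 213) - 42264/3175 = 16/497 - 42264/3175 = -20954408/1577975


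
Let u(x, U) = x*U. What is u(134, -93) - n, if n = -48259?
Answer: 35797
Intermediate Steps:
u(x, U) = U*x
u(134, -93) - n = -93*134 - 1*(-48259) = -12462 + 48259 = 35797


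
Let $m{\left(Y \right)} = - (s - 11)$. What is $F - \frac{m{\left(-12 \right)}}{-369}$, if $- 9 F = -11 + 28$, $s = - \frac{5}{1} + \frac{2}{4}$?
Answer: $- \frac{1363}{738} \approx -1.8469$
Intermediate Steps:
$s = - \frac{9}{2}$ ($s = \left(-5\right) 1 + 2 \cdot \frac{1}{4} = -5 + \frac{1}{2} = - \frac{9}{2} \approx -4.5$)
$F = - \frac{17}{9}$ ($F = - \frac{-11 + 28}{9} = \left(- \frac{1}{9}\right) 17 = - \frac{17}{9} \approx -1.8889$)
$m{\left(Y \right)} = \frac{31}{2}$ ($m{\left(Y \right)} = - (- \frac{9}{2} - 11) = \left(-1\right) \left(- \frac{31}{2}\right) = \frac{31}{2}$)
$F - \frac{m{\left(-12 \right)}}{-369} = - \frac{17}{9} - \frac{31}{2 \left(-369\right)} = - \frac{17}{9} - \frac{31}{2} \left(- \frac{1}{369}\right) = - \frac{17}{9} - - \frac{31}{738} = - \frac{17}{9} + \frac{31}{738} = - \frac{1363}{738}$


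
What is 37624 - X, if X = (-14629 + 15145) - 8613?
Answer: 45721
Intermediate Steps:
X = -8097 (X = 516 - 8613 = -8097)
37624 - X = 37624 - 1*(-8097) = 37624 + 8097 = 45721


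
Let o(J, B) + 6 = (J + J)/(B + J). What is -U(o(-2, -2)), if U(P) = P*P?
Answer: -25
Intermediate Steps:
o(J, B) = -6 + 2*J/(B + J) (o(J, B) = -6 + (J + J)/(B + J) = -6 + (2*J)/(B + J) = -6 + 2*J/(B + J))
U(P) = P²
-U(o(-2, -2)) = -(2*(-3*(-2) - 2*(-2))/(-2 - 2))² = -(2*(6 + 4)/(-4))² = -(2*(-¼)*10)² = -1*(-5)² = -1*25 = -25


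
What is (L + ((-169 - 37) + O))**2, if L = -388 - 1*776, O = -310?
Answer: 2822400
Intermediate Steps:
L = -1164 (L = -388 - 776 = -1164)
(L + ((-169 - 37) + O))**2 = (-1164 + ((-169 - 37) - 310))**2 = (-1164 + (-206 - 310))**2 = (-1164 - 516)**2 = (-1680)**2 = 2822400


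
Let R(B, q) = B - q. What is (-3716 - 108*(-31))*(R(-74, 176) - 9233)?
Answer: 3489744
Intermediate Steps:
(-3716 - 108*(-31))*(R(-74, 176) - 9233) = (-3716 - 108*(-31))*((-74 - 1*176) - 9233) = (-3716 + 3348)*((-74 - 176) - 9233) = -368*(-250 - 9233) = -368*(-9483) = 3489744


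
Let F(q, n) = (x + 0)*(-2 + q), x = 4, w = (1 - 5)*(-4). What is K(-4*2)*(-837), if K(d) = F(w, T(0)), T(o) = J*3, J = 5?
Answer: -46872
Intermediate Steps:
T(o) = 15 (T(o) = 5*3 = 15)
w = 16 (w = -4*(-4) = 16)
F(q, n) = -8 + 4*q (F(q, n) = (4 + 0)*(-2 + q) = 4*(-2 + q) = -8 + 4*q)
K(d) = 56 (K(d) = -8 + 4*16 = -8 + 64 = 56)
K(-4*2)*(-837) = 56*(-837) = -46872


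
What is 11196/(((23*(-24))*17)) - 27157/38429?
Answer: -57091031/30051478 ≈ -1.8998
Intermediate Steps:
11196/(((23*(-24))*17)) - 27157/38429 = 11196/((-552*17)) - 27157*1/38429 = 11196/(-9384) - 27157/38429 = 11196*(-1/9384) - 27157/38429 = -933/782 - 27157/38429 = -57091031/30051478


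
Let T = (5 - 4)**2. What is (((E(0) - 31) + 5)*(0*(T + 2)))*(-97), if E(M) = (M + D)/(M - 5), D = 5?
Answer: 0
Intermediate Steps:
E(M) = (5 + M)/(-5 + M) (E(M) = (M + 5)/(M - 5) = (5 + M)/(-5 + M))
T = 1 (T = 1**2 = 1)
(((E(0) - 31) + 5)*(0*(T + 2)))*(-97) = ((((5 + 0)/(-5 + 0) - 31) + 5)*(0*(1 + 2)))*(-97) = (((5/(-5) - 31) + 5)*(0*3))*(-97) = (((-1/5*5 - 31) + 5)*0)*(-97) = (((-1 - 31) + 5)*0)*(-97) = ((-32 + 5)*0)*(-97) = -27*0*(-97) = 0*(-97) = 0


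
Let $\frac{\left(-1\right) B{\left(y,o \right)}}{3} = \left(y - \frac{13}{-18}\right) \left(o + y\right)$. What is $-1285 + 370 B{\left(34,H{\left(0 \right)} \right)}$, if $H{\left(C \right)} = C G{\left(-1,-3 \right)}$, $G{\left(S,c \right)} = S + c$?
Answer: $- \frac{3935105}{3} \approx -1.3117 \cdot 10^{6}$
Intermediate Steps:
$H{\left(C \right)} = - 4 C$ ($H{\left(C \right)} = C \left(-1 - 3\right) = C \left(-4\right) = - 4 C$)
$B{\left(y,o \right)} = - 3 \left(\frac{13}{18} + y\right) \left(o + y\right)$ ($B{\left(y,o \right)} = - 3 \left(y - \frac{13}{-18}\right) \left(o + y\right) = - 3 \left(y - - \frac{13}{18}\right) \left(o + y\right) = - 3 \left(y + \frac{13}{18}\right) \left(o + y\right) = - 3 \left(\frac{13}{18} + y\right) \left(o + y\right)$)
$-1285 + 370 B{\left(34,H{\left(0 \right)} \right)} = -1285 + 370 \left(- 3 \cdot 34^{2} - \frac{13 \left(\left(-4\right) 0\right)}{6} - \frac{221}{3} - 3 \left(\left(-4\right) 0\right) 34\right) = -1285 + 370 \left(\left(-3\right) 1156 - 0 - \frac{221}{3} - 0 \cdot 34\right) = -1285 + 370 \left(-3468 + 0 - \frac{221}{3} + 0\right) = -1285 + 370 \left(- \frac{10625}{3}\right) = -1285 - \frac{3931250}{3} = - \frac{3935105}{3}$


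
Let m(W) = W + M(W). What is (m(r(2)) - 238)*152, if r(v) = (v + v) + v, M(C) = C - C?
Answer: -35264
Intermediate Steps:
M(C) = 0
r(v) = 3*v (r(v) = 2*v + v = 3*v)
m(W) = W (m(W) = W + 0 = W)
(m(r(2)) - 238)*152 = (3*2 - 238)*152 = (6 - 238)*152 = -232*152 = -35264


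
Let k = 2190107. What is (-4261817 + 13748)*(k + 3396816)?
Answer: -23733634401687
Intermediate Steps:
(-4261817 + 13748)*(k + 3396816) = (-4261817 + 13748)*(2190107 + 3396816) = -4248069*5586923 = -23733634401687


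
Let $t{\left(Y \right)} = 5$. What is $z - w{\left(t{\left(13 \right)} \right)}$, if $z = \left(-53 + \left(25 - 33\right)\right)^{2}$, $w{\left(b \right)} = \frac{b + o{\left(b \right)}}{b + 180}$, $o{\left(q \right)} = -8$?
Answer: $\frac{688388}{185} \approx 3721.0$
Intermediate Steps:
$w{\left(b \right)} = \frac{-8 + b}{180 + b}$ ($w{\left(b \right)} = \frac{b - 8}{b + 180} = \frac{-8 + b}{180 + b}$)
$z = 3721$ ($z = \left(-53 + \left(25 - 33\right)\right)^{2} = \left(-53 - 8\right)^{2} = \left(-61\right)^{2} = 3721$)
$z - w{\left(t{\left(13 \right)} \right)} = 3721 - \frac{-8 + 5}{180 + 5} = 3721 - \frac{1}{185} \left(-3\right) = 3721 - - \frac{3}{185} = 3721 + \frac{3}{185} = \frac{688388}{185}$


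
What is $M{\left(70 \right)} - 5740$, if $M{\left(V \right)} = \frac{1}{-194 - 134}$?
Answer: $- \frac{1882721}{328} \approx -5740.0$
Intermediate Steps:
$M{\left(V \right)} = - \frac{1}{328}$ ($M{\left(V \right)} = \frac{1}{-328} = - \frac{1}{328}$)
$M{\left(70 \right)} - 5740 = - \frac{1}{328} - 5740 = - \frac{1882721}{328}$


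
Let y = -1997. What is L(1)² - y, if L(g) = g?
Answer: 1998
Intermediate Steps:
L(1)² - y = 1² - 1*(-1997) = 1 + 1997 = 1998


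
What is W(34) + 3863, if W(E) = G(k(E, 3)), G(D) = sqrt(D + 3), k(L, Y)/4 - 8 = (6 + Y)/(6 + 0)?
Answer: 3863 + sqrt(41) ≈ 3869.4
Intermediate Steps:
k(L, Y) = 36 + 2*Y/3 (k(L, Y) = 32 + 4*((6 + Y)/(6 + 0)) = 32 + 4*((6 + Y)/6) = 32 + 4*((6 + Y)*(1/6)) = 32 + 4*(1 + Y/6) = 32 + (4 + 2*Y/3) = 36 + 2*Y/3)
G(D) = sqrt(3 + D)
W(E) = sqrt(41) (W(E) = sqrt(3 + (36 + (2/3)*3)) = sqrt(3 + (36 + 2)) = sqrt(3 + 38) = sqrt(41))
W(34) + 3863 = sqrt(41) + 3863 = 3863 + sqrt(41)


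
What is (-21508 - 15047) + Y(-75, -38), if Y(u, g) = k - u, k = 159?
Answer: -36321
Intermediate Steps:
Y(u, g) = 159 - u
(-21508 - 15047) + Y(-75, -38) = (-21508 - 15047) + (159 - 1*(-75)) = -36555 + (159 + 75) = -36555 + 234 = -36321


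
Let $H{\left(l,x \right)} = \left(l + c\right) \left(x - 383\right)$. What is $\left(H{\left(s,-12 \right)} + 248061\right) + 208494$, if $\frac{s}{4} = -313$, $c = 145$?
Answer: $893820$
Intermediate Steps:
$s = -1252$ ($s = 4 \left(-313\right) = -1252$)
$H{\left(l,x \right)} = \left(-383 + x\right) \left(145 + l\right)$ ($H{\left(l,x \right)} = \left(l + 145\right) \left(x - 383\right) = \left(145 + l\right) \left(-383 + x\right) = \left(-383 + x\right) \left(145 + l\right)$)
$\left(H{\left(s,-12 \right)} + 248061\right) + 208494 = \left(\left(-55535 - -479516 + 145 \left(-12\right) - -15024\right) + 248061\right) + 208494 = \left(\left(-55535 + 479516 - 1740 + 15024\right) + 248061\right) + 208494 = \left(437265 + 248061\right) + 208494 = 685326 + 208494 = 893820$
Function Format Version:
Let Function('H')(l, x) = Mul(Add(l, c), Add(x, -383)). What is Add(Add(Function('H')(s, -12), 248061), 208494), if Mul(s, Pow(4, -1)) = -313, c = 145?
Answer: 893820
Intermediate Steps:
s = -1252 (s = Mul(4, -313) = -1252)
Function('H')(l, x) = Mul(Add(-383, x), Add(145, l)) (Function('H')(l, x) = Mul(Add(l, 145), Add(x, -383)) = Mul(Add(145, l), Add(-383, x)) = Mul(Add(-383, x), Add(145, l)))
Add(Add(Function('H')(s, -12), 248061), 208494) = Add(Add(Add(-55535, Mul(-383, -1252), Mul(145, -12), Mul(-1252, -12)), 248061), 208494) = Add(Add(Add(-55535, 479516, -1740, 15024), 248061), 208494) = Add(Add(437265, 248061), 208494) = Add(685326, 208494) = 893820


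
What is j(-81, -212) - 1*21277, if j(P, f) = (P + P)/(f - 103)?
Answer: -744677/35 ≈ -21277.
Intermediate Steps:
j(P, f) = 2*P/(-103 + f) (j(P, f) = (2*P)/(-103 + f) = 2*P/(-103 + f))
j(-81, -212) - 1*21277 = 2*(-81)/(-103 - 212) - 1*21277 = 2*(-81)/(-315) - 21277 = 2*(-81)*(-1/315) - 21277 = 18/35 - 21277 = -744677/35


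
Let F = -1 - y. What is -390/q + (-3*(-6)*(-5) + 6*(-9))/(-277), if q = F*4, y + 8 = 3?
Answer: -52863/2216 ≈ -23.855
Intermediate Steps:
y = -5 (y = -8 + 3 = -5)
F = 4 (F = -1 - 1*(-5) = -1 + 5 = 4)
q = 16 (q = 4*4 = 16)
-390/q + (-3*(-6)*(-5) + 6*(-9))/(-277) = -390/16 + (-3*(-6)*(-5) + 6*(-9))/(-277) = -390*1/16 + (18*(-5) - 54)*(-1/277) = -195/8 + (-90 - 54)*(-1/277) = -195/8 - 144*(-1/277) = -195/8 + 144/277 = -52863/2216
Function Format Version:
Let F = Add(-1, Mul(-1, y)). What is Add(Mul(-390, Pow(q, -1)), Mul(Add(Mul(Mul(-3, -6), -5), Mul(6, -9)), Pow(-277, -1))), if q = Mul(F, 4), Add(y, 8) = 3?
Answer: Rational(-52863, 2216) ≈ -23.855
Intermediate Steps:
y = -5 (y = Add(-8, 3) = -5)
F = 4 (F = Add(-1, Mul(-1, -5)) = Add(-1, 5) = 4)
q = 16 (q = Mul(4, 4) = 16)
Add(Mul(-390, Pow(q, -1)), Mul(Add(Mul(Mul(-3, -6), -5), Mul(6, -9)), Pow(-277, -1))) = Add(Mul(-390, Pow(16, -1)), Mul(Add(Mul(Mul(-3, -6), -5), Mul(6, -9)), Pow(-277, -1))) = Add(Mul(-390, Rational(1, 16)), Mul(Add(Mul(18, -5), -54), Rational(-1, 277))) = Add(Rational(-195, 8), Mul(Add(-90, -54), Rational(-1, 277))) = Add(Rational(-195, 8), Mul(-144, Rational(-1, 277))) = Add(Rational(-195, 8), Rational(144, 277)) = Rational(-52863, 2216)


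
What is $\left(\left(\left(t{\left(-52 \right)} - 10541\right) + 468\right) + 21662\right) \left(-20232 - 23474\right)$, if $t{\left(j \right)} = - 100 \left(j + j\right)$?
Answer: $-961051234$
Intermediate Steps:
$t{\left(j \right)} = - 200 j$ ($t{\left(j \right)} = - 100 \cdot 2 j = - 200 j$)
$\left(\left(\left(t{\left(-52 \right)} - 10541\right) + 468\right) + 21662\right) \left(-20232 - 23474\right) = \left(\left(\left(\left(-200\right) \left(-52\right) - 10541\right) + 468\right) + 21662\right) \left(-20232 - 23474\right) = \left(\left(\left(10400 - 10541\right) + 468\right) + 21662\right) \left(-43706\right) = \left(\left(-141 + 468\right) + 21662\right) \left(-43706\right) = \left(327 + 21662\right) \left(-43706\right) = 21989 \left(-43706\right) = -961051234$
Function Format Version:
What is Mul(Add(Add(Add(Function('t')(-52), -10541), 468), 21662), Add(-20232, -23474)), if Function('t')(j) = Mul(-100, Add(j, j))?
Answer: -961051234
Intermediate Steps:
Function('t')(j) = Mul(-200, j) (Function('t')(j) = Mul(-100, Mul(2, j)) = Mul(-200, j))
Mul(Add(Add(Add(Function('t')(-52), -10541), 468), 21662), Add(-20232, -23474)) = Mul(Add(Add(Add(Mul(-200, -52), -10541), 468), 21662), Add(-20232, -23474)) = Mul(Add(Add(Add(10400, -10541), 468), 21662), -43706) = Mul(Add(Add(-141, 468), 21662), -43706) = Mul(Add(327, 21662), -43706) = Mul(21989, -43706) = -961051234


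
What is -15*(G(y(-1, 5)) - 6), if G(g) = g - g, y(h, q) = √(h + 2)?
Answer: 90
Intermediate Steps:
y(h, q) = √(2 + h)
G(g) = 0
-15*(G(y(-1, 5)) - 6) = -15*(0 - 6) = -15*(-6) = 90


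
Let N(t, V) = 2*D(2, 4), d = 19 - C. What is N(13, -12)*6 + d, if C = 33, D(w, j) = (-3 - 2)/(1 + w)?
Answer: -34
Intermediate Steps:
D(w, j) = -5/(1 + w)
d = -14 (d = 19 - 1*33 = 19 - 33 = -14)
N(t, V) = -10/3 (N(t, V) = 2*(-5/(1 + 2)) = 2*(-5/3) = -10/3)
N(13, -12)*6 + d = -10/3*6 - 14 = -20 - 14 = -34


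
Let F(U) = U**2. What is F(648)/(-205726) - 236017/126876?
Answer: -50915286623/13050845988 ≈ -3.9013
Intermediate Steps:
F(648)/(-205726) - 236017/126876 = 648**2/(-205726) - 236017/126876 = 419904*(-1/205726) - 236017*1/126876 = -209952/102863 - 236017/126876 = -50915286623/13050845988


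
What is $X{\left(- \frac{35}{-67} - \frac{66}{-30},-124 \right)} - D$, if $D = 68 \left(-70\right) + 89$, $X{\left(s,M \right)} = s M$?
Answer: $\frac{1451697}{335} \approx 4333.4$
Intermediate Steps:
$X{\left(s,M \right)} = M s$
$D = -4671$ ($D = -4760 + 89 = -4671$)
$X{\left(- \frac{35}{-67} - \frac{66}{-30},-124 \right)} - D = - 124 \left(- \frac{35}{-67} - \frac{66}{-30}\right) - -4671 = - 124 \left(\left(-35\right) \left(- \frac{1}{67}\right) - - \frac{11}{5}\right) + 4671 = - 124 \left(\frac{35}{67} + \frac{11}{5}\right) + 4671 = \left(-124\right) \frac{912}{335} + 4671 = - \frac{113088}{335} + 4671 = \frac{1451697}{335}$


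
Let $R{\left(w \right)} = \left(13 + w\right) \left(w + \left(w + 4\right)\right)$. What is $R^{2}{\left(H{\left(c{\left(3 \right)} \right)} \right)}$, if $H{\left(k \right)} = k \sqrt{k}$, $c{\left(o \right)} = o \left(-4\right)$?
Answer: $10032016 + 4901760 i \sqrt{3} \approx 1.0032 \cdot 10^{7} + 8.4901 \cdot 10^{6} i$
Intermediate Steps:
$c{\left(o \right)} = - 4 o$
$H{\left(k \right)} = k^{\frac{3}{2}}$
$R{\left(w \right)} = \left(4 + 2 w\right) \left(13 + w\right)$ ($R{\left(w \right)} = \left(13 + w\right) \left(w + \left(4 + w\right)\right) = \left(13 + w\right) \left(4 + 2 w\right) = \left(4 + 2 w\right) \left(13 + w\right)$)
$R^{2}{\left(H{\left(c{\left(3 \right)} \right)} \right)} = \left(52 + 2 \left(\left(\left(-4\right) 3\right)^{\frac{3}{2}}\right)^{2} + 30 \left(\left(-4\right) 3\right)^{\frac{3}{2}}\right)^{2} = \left(52 + 2 \left(\left(-12\right)^{\frac{3}{2}}\right)^{2} + 30 \left(-12\right)^{\frac{3}{2}}\right)^{2} = \left(52 + 2 \left(- 24 i \sqrt{3}\right)^{2} + 30 \left(- 24 i \sqrt{3}\right)\right)^{2} = \left(52 + 2 \left(-1728\right) - 720 i \sqrt{3}\right)^{2} = \left(52 - 3456 - 720 i \sqrt{3}\right)^{2} = \left(-3404 - 720 i \sqrt{3}\right)^{2}$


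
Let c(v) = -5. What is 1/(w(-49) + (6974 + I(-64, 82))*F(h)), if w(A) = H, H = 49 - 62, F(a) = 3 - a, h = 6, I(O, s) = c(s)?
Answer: -1/20920 ≈ -4.7801e-5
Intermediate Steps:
I(O, s) = -5
H = -13
w(A) = -13
1/(w(-49) + (6974 + I(-64, 82))*F(h)) = 1/(-13 + (6974 - 5)*(3 - 1*6)) = 1/(-13 + 6969*(3 - 6)) = 1/(-13 + 6969*(-3)) = 1/(-13 - 20907) = 1/(-20920) = -1/20920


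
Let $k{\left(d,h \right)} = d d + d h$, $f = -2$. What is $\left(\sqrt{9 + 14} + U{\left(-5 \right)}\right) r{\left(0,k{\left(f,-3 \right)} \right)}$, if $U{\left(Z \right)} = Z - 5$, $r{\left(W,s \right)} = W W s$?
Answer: $0$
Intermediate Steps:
$k{\left(d,h \right)} = d^{2} + d h$
$r{\left(W,s \right)} = s W^{2}$ ($r{\left(W,s \right)} = W^{2} s = s W^{2}$)
$U{\left(Z \right)} = -5 + Z$
$\left(\sqrt{9 + 14} + U{\left(-5 \right)}\right) r{\left(0,k{\left(f,-3 \right)} \right)} = \left(\sqrt{9 + 14} - 10\right) - 2 \left(-2 - 3\right) 0^{2} = \left(\sqrt{23} - 10\right) \left(-2\right) \left(-5\right) 0 = \left(-10 + \sqrt{23}\right) 10 \cdot 0 = \left(-10 + \sqrt{23}\right) 0 = 0$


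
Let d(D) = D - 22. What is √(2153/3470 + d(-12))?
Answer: I*√401919690/3470 ≈ 5.7775*I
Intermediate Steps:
d(D) = -22 + D
√(2153/3470 + d(-12)) = √(2153/3470 + (-22 - 12)) = √(2153*(1/3470) - 34) = √(2153/3470 - 34) = √(-115827/3470) = I*√401919690/3470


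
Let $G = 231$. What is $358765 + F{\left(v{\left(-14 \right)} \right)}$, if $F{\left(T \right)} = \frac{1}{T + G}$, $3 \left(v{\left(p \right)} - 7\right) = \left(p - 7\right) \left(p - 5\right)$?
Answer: $\frac{133101816}{371} \approx 3.5877 \cdot 10^{5}$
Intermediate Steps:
$v{\left(p \right)} = 7 + \frac{\left(-7 + p\right) \left(-5 + p\right)}{3}$ ($v{\left(p \right)} = 7 + \frac{\left(p - 7\right) \left(p - 5\right)}{3} = 7 + \frac{\left(-7 + p\right) \left(-5 + p\right)}{3}$)
$F{\left(T \right)} = \frac{1}{231 + T}$ ($F{\left(T \right)} = \frac{1}{T + 231} = \frac{1}{231 + T}$)
$358765 + F{\left(v{\left(-14 \right)} \right)} = 358765 + \frac{1}{231 + \left(\frac{56}{3} - -56 + \frac{\left(-14\right)^{2}}{3}\right)} = 358765 + \frac{1}{231 + \left(\frac{56}{3} + 56 + \frac{1}{3} \cdot 196\right)} = 358765 + \frac{1}{231 + \left(\frac{56}{3} + 56 + \frac{196}{3}\right)} = 358765 + \frac{1}{231 + 140} = 358765 + \frac{1}{371} = \frac{133101816}{371}$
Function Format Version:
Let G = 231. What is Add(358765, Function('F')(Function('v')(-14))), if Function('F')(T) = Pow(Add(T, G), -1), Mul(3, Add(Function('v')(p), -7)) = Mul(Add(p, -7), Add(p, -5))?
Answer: Rational(133101816, 371) ≈ 3.5877e+5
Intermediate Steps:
Function('v')(p) = Add(7, Mul(Rational(1, 3), Add(-7, p), Add(-5, p))) (Function('v')(p) = Add(7, Mul(Rational(1, 3), Mul(Add(p, -7), Add(p, -5)))) = Add(7, Mul(Rational(1, 3), Mul(Add(-7, p), Add(-5, p)))) = Add(7, Mul(Rational(1, 3), Add(-7, p), Add(-5, p))))
Function('F')(T) = Pow(Add(231, T), -1) (Function('F')(T) = Pow(Add(T, 231), -1) = Pow(Add(231, T), -1))
Add(358765, Function('F')(Function('v')(-14))) = Add(358765, Pow(Add(231, Add(Rational(56, 3), Mul(-4, -14), Mul(Rational(1, 3), Pow(-14, 2)))), -1)) = Add(358765, Pow(Add(231, Add(Rational(56, 3), 56, Mul(Rational(1, 3), 196))), -1)) = Add(358765, Pow(Add(231, Add(Rational(56, 3), 56, Rational(196, 3))), -1)) = Add(358765, Pow(Add(231, 140), -1)) = Add(358765, Pow(371, -1)) = Add(358765, Rational(1, 371)) = Rational(133101816, 371)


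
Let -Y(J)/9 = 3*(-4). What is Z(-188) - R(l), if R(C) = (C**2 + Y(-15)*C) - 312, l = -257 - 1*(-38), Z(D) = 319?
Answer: -23678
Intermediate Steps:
Y(J) = 108 (Y(J) = -27*(-4) = -9*(-12) = 108)
l = -219 (l = -257 + 38 = -219)
R(C) = -312 + C**2 + 108*C (R(C) = (C**2 + 108*C) - 312 = -312 + C**2 + 108*C)
Z(-188) - R(l) = 319 - (-312 + (-219)**2 + 108*(-219)) = 319 - (-312 + 47961 - 23652) = 319 - 1*23997 = 319 - 23997 = -23678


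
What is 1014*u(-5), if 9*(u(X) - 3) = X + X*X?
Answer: 15886/3 ≈ 5295.3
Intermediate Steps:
u(X) = 3 + X/9 + X²/9 (u(X) = 3 + (X + X*X)/9 = 3 + (X + X²)/9 = 3 + (X/9 + X²/9) = 3 + X/9 + X²/9)
1014*u(-5) = 1014*(3 + (⅑)*(-5) + (⅑)*(-5)²) = 1014*(3 - 5/9 + (⅑)*25) = 1014*(3 - 5/9 + 25/9) = 1014*(47/9) = 15886/3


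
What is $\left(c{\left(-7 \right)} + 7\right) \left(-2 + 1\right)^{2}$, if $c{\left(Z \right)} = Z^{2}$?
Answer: $56$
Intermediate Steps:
$\left(c{\left(-7 \right)} + 7\right) \left(-2 + 1\right)^{2} = \left(\left(-7\right)^{2} + 7\right) \left(-2 + 1\right)^{2} = \left(49 + 7\right) \left(-1\right)^{2} = 56 \cdot 1 = 56$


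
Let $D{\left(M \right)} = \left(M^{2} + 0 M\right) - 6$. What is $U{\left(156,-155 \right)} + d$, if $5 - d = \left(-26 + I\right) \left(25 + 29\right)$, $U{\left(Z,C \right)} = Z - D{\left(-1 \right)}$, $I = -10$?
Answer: $2110$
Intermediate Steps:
$D{\left(M \right)} = -6 + M^{2}$ ($D{\left(M \right)} = \left(M^{2} + 0\right) - 6 = M^{2} - 6 = -6 + M^{2}$)
$U{\left(Z,C \right)} = 5 + Z$ ($U{\left(Z,C \right)} = Z - \left(-6 + \left(-1\right)^{2}\right) = Z - \left(-6 + 1\right) = Z - -5 = Z + 5 = 5 + Z$)
$d = 1949$ ($d = 5 - \left(-26 - 10\right) \left(25 + 29\right) = 5 - \left(-36\right) 54 = 5 - -1944 = 5 + 1944 = 1949$)
$U{\left(156,-155 \right)} + d = \left(5 + 156\right) + 1949 = 161 + 1949 = 2110$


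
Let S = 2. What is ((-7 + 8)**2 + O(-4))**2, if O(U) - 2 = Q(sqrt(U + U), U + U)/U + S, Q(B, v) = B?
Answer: (10 - I*sqrt(2))**2/4 ≈ 24.5 - 7.0711*I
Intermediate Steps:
O(U) = 4 + sqrt(2)/sqrt(U) (O(U) = 2 + (sqrt(U + U)/U + 2) = 2 + (sqrt(2*U)/U + 2) = 2 + ((sqrt(2)*sqrt(U))/U + 2) = 2 + (sqrt(2)/sqrt(U) + 2) = 2 + (2 + sqrt(2)/sqrt(U)) = 4 + sqrt(2)/sqrt(U))
((-7 + 8)**2 + O(-4))**2 = ((-7 + 8)**2 + (4 + sqrt(2)/sqrt(-4)))**2 = (1**2 + (4 + sqrt(2)*(-I/2)))**2 = (1 + (4 - I*sqrt(2)/2))**2 = (5 - I*sqrt(2)/2)**2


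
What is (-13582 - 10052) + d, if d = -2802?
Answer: -26436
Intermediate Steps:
(-13582 - 10052) + d = (-13582 - 10052) - 2802 = -23634 - 2802 = -26436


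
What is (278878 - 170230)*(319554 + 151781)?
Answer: 51209605080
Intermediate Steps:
(278878 - 170230)*(319554 + 151781) = 108648*471335 = 51209605080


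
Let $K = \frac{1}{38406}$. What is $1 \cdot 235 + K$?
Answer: $\frac{9025411}{38406} \approx 235.0$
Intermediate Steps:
$K = \frac{1}{38406} \approx 2.6038 \cdot 10^{-5}$
$1 \cdot 235 + K = 1 \cdot 235 + \frac{1}{38406} = 235 + \frac{1}{38406} = \frac{9025411}{38406}$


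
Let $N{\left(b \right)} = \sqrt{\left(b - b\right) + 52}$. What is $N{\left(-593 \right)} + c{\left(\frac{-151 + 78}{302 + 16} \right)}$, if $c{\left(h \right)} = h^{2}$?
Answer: $\frac{5329}{101124} + 2 \sqrt{13} \approx 7.2638$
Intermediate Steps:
$N{\left(b \right)} = 2 \sqrt{13}$ ($N{\left(b \right)} = \sqrt{0 + 52} = \sqrt{52} = 2 \sqrt{13}$)
$N{\left(-593 \right)} + c{\left(\frac{-151 + 78}{302 + 16} \right)} = 2 \sqrt{13} + \left(\frac{-151 + 78}{302 + 16}\right)^{2} = 2 \sqrt{13} + \left(- \frac{73}{318}\right)^{2} = 2 \sqrt{13} + \frac{5329}{101124} = \frac{5329}{101124} + 2 \sqrt{13}$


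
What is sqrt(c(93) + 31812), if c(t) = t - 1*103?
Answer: sqrt(31802) ≈ 178.33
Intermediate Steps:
c(t) = -103 + t (c(t) = t - 103 = -103 + t)
sqrt(c(93) + 31812) = sqrt((-103 + 93) + 31812) = sqrt(-10 + 31812) = sqrt(31802)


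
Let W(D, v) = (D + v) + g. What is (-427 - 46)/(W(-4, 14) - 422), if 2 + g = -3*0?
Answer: 473/414 ≈ 1.1425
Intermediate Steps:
g = -2 (g = -2 - 3*0 = -2 + 0 = -2)
W(D, v) = -2 + D + v (W(D, v) = (D + v) - 2 = -2 + D + v)
(-427 - 46)/(W(-4, 14) - 422) = (-427 - 46)/((-2 - 4 + 14) - 422) = -473/(8 - 422) = -473/(-414) = -473*(-1/414) = 473/414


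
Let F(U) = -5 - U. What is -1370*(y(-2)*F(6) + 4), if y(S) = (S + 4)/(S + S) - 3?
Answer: -58225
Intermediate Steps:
y(S) = -3 + (4 + S)/(2*S) (y(S) = (4 + S)/((2*S)) - 3 = (4 + S)*(1/(2*S)) - 3 = (4 + S)/(2*S) - 3 = -3 + (4 + S)/(2*S))
-1370*(y(-2)*F(6) + 4) = -1370*((-5/2 + 2/(-2))*(-5 - 1*6) + 4) = -1370*((-5/2 + 2*(-1/2))*(-5 - 6) + 4) = -1370*((-5/2 - 1)*(-11) + 4) = -1370*(-7/2*(-11) + 4) = -1370*(77/2 + 4) = -1370*85/2 = -58225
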